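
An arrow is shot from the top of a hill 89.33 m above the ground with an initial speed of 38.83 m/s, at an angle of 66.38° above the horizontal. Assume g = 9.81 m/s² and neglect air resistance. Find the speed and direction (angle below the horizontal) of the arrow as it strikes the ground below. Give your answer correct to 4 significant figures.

57.10 m/s at 74.19° below the horizontal

v_x = 38.83 cos 66.38° = 15.558 m/s (constant).
|v_y| at impact = √((35.577)² + 2×9.81×89.33) = 54.940 m/s.
Speed = √(15.558² + 54.940²) = 57.10 m/s; angle = arctan(54.940/15.558) = 74.19° below horizontal.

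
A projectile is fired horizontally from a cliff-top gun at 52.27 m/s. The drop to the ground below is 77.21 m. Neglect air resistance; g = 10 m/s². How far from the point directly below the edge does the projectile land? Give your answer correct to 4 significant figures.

205.4 m

Initial vertical velocity is zero, so the fall time comes from h = ½ g t²: t = √(2 × 77.21 / 10) = 3.9296 s.
Horizontal motion is uniform at 52.27 m/s, so x = 52.27 × 3.9296 = 205.4 m.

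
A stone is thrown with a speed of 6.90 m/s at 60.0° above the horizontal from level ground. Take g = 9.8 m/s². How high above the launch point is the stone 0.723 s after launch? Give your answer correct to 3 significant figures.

v_y0 = 6.90 sin 60.0° = 5.976 m/s.
y(t) = v_y0 t − ½ g t² = 5.976×0.723 − 4.900×0.723² = 1.76 m.

1.76 m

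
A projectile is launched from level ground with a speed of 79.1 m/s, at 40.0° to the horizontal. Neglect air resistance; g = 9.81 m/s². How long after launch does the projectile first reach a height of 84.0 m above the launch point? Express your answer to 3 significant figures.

2.06 s

v_y0 = 79.1 sin 40.0° = 50.84 m/s.
Set y = v_y0 t − ½ g t² = 84.0: 4.905 t² − 50.84 t + 84.0 = 0.
t = [50.84 ± √(2585 − 1648)] / 9.81 = (50.84 ± 30.61) / 9.81, giving t = 2.06 s or t = 8.30 s.
The projectile is on the way up at the first time, so t = 2.06 s.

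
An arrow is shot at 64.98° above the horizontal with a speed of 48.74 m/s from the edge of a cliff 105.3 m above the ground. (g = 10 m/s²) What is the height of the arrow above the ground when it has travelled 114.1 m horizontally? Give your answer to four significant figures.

196.6 m

v_x = 48.74 cos 64.98° = 20.614 m/s, v_y0 = 48.74 sin 64.98° = 44.166 m/s.
Time to reach x = 114.1 m: t = x / v_x = 114.1 / 20.614 = 5.5351 s.
y = 105.3 + v_y0 t − ½ g t² = 105.3 + 44.166×5.5351 − 5.000×5.5351² = 196.6 m.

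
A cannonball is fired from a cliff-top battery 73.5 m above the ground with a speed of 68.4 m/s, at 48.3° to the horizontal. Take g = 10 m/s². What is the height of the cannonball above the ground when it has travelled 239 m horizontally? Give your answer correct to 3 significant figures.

204 m

v_x = 68.4 cos 48.3° = 45.50 m/s, v_y0 = 68.4 sin 48.3° = 51.07 m/s.
Time to reach x = 239 m: t = x / v_x = 239 / 45.50 = 5.253 s.
y = 73.5 + v_y0 t − ½ g t² = 73.5 + 51.07×5.253 − 5.000×5.253² = 204 m.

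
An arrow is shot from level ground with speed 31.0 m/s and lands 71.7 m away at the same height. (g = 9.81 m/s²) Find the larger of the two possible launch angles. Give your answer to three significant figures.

66.5°

Level-ground range: R = v₀² sin(2θ)/g ⇒ sin 2θ = R g / v₀² = 71.7×9.81/31.0² = 0.7319.
2θ = arcsin(0.7319) = 47.05° or 180° − 47.05° = 132.95°.
So θ = 23.5° or θ = 66.5°.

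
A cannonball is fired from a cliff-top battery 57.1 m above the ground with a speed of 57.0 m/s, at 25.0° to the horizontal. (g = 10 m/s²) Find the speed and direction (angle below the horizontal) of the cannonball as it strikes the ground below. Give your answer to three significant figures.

v_x = 57.0 cos 25.0° = 51.66 m/s (constant).
|v_y| at impact = √((24.09)² + 2×10×57.1) = 41.50 m/s.
Speed = √(51.66² + 41.50²) = 66.3 m/s; angle = arctan(41.50/51.66) = 38.8° below horizontal.

66.3 m/s at 38.8° below the horizontal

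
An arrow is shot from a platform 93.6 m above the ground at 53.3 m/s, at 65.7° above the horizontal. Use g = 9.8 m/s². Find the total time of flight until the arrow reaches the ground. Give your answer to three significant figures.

11.6 s

Vertical component: v_y = 53.3 sin 65.7° = 48.58 m/s.
Taking up as positive with launch at y = 93.6 m, landing at y = 0: 0 = 93.6 + 48.58 t − ½(9.8) t².
Solving 4.900 t² − 48.58 t − 93.6 = 0 gives t = [48.58 + √(48.58² + 4·4.900·93.6)] / 9.800 = 11.6 s.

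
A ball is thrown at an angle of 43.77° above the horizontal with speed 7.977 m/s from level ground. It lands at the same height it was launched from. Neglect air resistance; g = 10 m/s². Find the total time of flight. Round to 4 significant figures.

Vertical component: v_y = 7.977 sin 43.77° = 5.5182 m/s.
For a projectile landing at launch height, time of flight is t = 2 v_y / g = 2 × 5.5182 / 10 = 1.104 s.

1.104 s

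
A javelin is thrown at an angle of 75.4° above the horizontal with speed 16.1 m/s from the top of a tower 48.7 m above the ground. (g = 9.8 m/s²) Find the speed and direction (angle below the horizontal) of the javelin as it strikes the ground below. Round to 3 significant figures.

v_x = 16.1 cos 75.4° = 4.058 m/s (constant).
|v_y| at impact = √((15.58)² + 2×9.8×48.7) = 34.60 m/s.
Speed = √(4.058² + 34.60²) = 34.8 m/s; angle = arctan(34.60/4.058) = 83.3° below horizontal.

34.8 m/s at 83.3° below the horizontal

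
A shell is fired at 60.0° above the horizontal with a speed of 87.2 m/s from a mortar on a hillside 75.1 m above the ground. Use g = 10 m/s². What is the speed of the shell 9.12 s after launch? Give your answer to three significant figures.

46.3 m/s

v_x = 87.2 cos 60.0° = 43.60 m/s (constant).
v_y(t) = 87.2 sin 60.0° − g t = 75.52 − 10 × 9.12 = -15.68 m/s.
Speed = √(v_x² + v_y²) = √(1901 + 245.9) = 46.3 m/s.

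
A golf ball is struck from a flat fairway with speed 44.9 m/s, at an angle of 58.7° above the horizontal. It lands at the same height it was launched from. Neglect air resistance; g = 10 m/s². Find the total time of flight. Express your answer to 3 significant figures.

7.67 s

Vertical component: v_y = 44.9 sin 58.7° = 38.37 m/s.
For a projectile landing at launch height, time of flight is t = 2 v_y / g = 2 × 38.37 / 10 = 7.67 s.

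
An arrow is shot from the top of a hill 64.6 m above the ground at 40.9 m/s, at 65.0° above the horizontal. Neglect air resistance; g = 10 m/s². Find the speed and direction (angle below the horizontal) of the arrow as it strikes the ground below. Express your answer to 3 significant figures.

54.5 m/s at 71.5° below the horizontal

v_x = 40.9 cos 65.0° = 17.29 m/s (constant).
|v_y| at impact = √((37.07)² + 2×10×64.6) = 51.64 m/s.
Speed = √(17.29² + 51.64²) = 54.5 m/s; angle = arctan(51.64/17.29) = 71.5° below horizontal.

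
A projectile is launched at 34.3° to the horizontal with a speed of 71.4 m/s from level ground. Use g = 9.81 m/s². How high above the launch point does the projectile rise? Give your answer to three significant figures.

82.5 m

Vertical component of launch velocity: v_y = 71.4 sin 34.3° = 40.24 m/s.
At the highest point the vertical velocity is zero, so v_y² = 2 g h_max.
h_max = (40.24)² / (2 × 9.81) = 1619 / 19.62 = 82.5 m.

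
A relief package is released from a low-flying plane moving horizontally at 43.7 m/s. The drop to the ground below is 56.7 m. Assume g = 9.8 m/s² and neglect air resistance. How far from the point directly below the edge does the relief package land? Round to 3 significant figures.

Initial vertical velocity is zero, so the fall time comes from h = ½ g t²: t = √(2 × 56.7 / 9.8) = 3.402 s.
Horizontal motion is uniform at 43.7 m/s, so x = 43.7 × 3.402 = 149 m.

149 m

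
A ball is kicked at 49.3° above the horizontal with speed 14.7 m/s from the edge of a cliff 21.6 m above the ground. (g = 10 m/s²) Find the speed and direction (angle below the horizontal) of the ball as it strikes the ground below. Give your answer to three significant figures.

v_x = 14.7 cos 49.3° = 9.586 m/s (constant).
|v_y| at impact = √((11.14)² + 2×10×21.6) = 23.58 m/s.
Speed = √(9.586² + 23.58²) = 25.5 m/s; angle = arctan(23.58/9.586) = 67.9° below horizontal.

25.5 m/s at 67.9° below the horizontal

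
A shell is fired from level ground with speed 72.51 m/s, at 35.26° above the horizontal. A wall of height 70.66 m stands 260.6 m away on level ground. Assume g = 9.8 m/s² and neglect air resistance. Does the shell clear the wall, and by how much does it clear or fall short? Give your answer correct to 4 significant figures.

Yes — it clears the wall by 18.65 m.

v_x = 72.51 cos 35.26° = 59.207 m/s; v_y0 = 72.51 sin 35.26° = 41.859 m/s.
Time to reach the wall: t = 260.6 / 59.207 = 4.4015 s.
Height at that point: y = 41.859×4.4015 − 4.900×4.4015² = 89.314 m.
That is 89.314 − 70.66 = 18.65 m above the top of the wall, so the shell clears it.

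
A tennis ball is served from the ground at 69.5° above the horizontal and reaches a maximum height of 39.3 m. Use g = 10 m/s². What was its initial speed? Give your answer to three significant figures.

29.9 m/s

At maximum height v_y = 0, so (v₀ sin θ)² = 2 g H.
v₀ sin 69.5° = √(2 × 10 × 39.3) = 28.04 m/s.
v₀ = 28.04 / sin 69.5° = 28.04 / 0.9367 = 29.9 m/s.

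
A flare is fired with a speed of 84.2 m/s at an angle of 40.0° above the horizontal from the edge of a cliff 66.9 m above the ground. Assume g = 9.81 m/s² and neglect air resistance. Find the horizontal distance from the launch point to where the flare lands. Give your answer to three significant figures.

Components: v_x = 84.2 cos 40.0° = 64.50 m/s, v_y = 84.2 sin 40.0° = 54.12 m/s.
Vertical: 0 = 66.9 + 54.12 t − ½(9.81) t² ⇒ 4.905 t² − 54.12 t − 66.9 = 0.
t = [54.12 + √(2929 + 1313)] / 9.810 = 12.16 s.
Horizontal: R = v_x · t = 64.50 × 12.16 = 784 m.

784 m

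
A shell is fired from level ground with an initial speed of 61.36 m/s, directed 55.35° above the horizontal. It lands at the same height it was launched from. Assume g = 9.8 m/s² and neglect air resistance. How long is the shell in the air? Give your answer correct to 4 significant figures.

Vertical component: v_y = 61.36 sin 55.35° = 50.477 m/s.
For a projectile landing at launch height, time of flight is t = 2 v_y / g = 2 × 50.477 / 9.8 = 10.30 s.

10.30 s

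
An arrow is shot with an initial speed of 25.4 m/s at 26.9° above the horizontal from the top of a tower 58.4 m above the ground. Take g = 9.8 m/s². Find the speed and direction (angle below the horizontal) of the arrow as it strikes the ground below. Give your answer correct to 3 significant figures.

v_x = 25.4 cos 26.9° = 22.65 m/s (constant).
|v_y| at impact = √((11.49)² + 2×9.8×58.4) = 35.73 m/s.
Speed = √(22.65² + 35.73²) = 42.3 m/s; angle = arctan(35.73/22.65) = 57.6° below horizontal.

42.3 m/s at 57.6° below the horizontal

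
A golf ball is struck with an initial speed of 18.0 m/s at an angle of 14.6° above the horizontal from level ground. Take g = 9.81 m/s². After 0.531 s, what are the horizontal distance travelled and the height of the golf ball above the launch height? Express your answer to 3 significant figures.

x = 9.25 m, y = 1.03 m

v_x = 18.0 cos 14.6° = 17.42 m/s; v_y0 = 18.0 sin 14.6° = 4.537 m/s.
x = v_x t = 17.42 × 0.531 = 9.25 m.
y = v_y0 t − ½ g t² = 4.537×0.531 − 4.905×0.531² = 1.03 m.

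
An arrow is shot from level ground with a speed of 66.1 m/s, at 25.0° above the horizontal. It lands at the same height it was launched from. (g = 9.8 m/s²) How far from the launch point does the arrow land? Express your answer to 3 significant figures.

342 m

Components: v_x = 66.1 cos 25.0° = 59.91 m/s, v_y = 66.1 sin 25.0° = 27.94 m/s.
Time of flight (same landing height): t = 2 v_y / g = 2 × 27.94 / 9.8 = 5.702 s.
Range: R = v_x · t = 59.91 × 5.702 = 342 m.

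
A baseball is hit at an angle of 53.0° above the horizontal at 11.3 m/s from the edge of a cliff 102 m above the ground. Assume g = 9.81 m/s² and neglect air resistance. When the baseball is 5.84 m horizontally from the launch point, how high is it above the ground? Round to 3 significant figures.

106 m

v_x = 11.3 cos 53.0° = 6.801 m/s, v_y0 = 11.3 sin 53.0° = 9.025 m/s.
Time to reach x = 5.84 m: t = x / v_x = 5.84 / 6.801 = 0.8587 s.
y = 102 + v_y0 t − ½ g t² = 102 + 9.025×0.8587 − 4.905×0.8587² = 106 m.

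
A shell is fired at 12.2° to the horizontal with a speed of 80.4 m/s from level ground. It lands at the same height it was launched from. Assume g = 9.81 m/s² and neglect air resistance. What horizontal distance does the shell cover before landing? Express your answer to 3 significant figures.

272 m

Components: v_x = 80.4 cos 12.2° = 78.58 m/s, v_y = 80.4 sin 12.2° = 16.99 m/s.
Time of flight (same landing height): t = 2 v_y / g = 2 × 16.99 / 9.81 = 3.464 s.
Range: R = v_x · t = 78.58 × 3.464 = 272 m.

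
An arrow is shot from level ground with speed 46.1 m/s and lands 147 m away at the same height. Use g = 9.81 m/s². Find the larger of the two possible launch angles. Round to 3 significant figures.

Level-ground range: R = v₀² sin(2θ)/g ⇒ sin 2θ = R g / v₀² = 147×9.81/46.1² = 0.6786.
2θ = arcsin(0.6786) = 42.73° or 180° − 42.73° = 137.27°.
So θ = 21.4° or θ = 68.6°.

68.6°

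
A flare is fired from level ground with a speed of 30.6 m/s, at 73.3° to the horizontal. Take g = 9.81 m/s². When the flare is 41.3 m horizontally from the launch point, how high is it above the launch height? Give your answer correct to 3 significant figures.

v_x = 30.6 cos 73.3° = 8.793 m/s, v_y0 = 30.6 sin 73.3° = 29.31 m/s.
Time to reach x = 41.3 m: t = x / v_x = 41.3 / 8.793 = 4.697 s.
y = v_y0 t − ½ g t² = 29.31×4.697 − 4.905×4.697² = 29.5 m.

29.5 m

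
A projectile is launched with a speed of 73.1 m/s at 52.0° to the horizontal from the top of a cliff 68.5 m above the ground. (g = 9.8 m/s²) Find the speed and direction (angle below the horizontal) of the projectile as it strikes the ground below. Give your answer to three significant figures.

v_x = 73.1 cos 52.0° = 45.00 m/s (constant).
|v_y| at impact = √((57.60)² + 2×9.8×68.5) = 68.27 m/s.
Speed = √(45.00² + 68.27²) = 81.8 m/s; angle = arctan(68.27/45.00) = 56.6° below horizontal.

81.8 m/s at 56.6° below the horizontal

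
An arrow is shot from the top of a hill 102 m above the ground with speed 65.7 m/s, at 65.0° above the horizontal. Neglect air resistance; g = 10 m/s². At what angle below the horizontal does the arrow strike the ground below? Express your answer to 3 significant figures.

v_x = 65.7 cos 65.0° = 27.77 m/s.
At impact |v_y| = √(v_y0² + 2 g h) = √(59.54² + 2×10×102) = 74.73 m/s.
Angle below horizontal = arctan(|v_y| / v_x) = arctan(74.73 / 27.77) = 69.6°.

69.6°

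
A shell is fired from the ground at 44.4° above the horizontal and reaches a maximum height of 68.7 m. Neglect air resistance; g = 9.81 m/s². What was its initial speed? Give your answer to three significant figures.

52.5 m/s

At maximum height v_y = 0, so (v₀ sin θ)² = 2 g H.
v₀ sin 44.4° = √(2 × 9.81 × 68.7) = 36.71 m/s.
v₀ = 36.71 / sin 44.4° = 36.71 / 0.6997 = 52.5 m/s.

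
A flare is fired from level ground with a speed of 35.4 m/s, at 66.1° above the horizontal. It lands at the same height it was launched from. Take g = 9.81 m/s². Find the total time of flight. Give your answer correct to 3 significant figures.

6.60 s

Vertical component: v_y = 35.4 sin 66.1° = 32.36 m/s.
For a projectile landing at launch height, time of flight is t = 2 v_y / g = 2 × 32.36 / 9.81 = 6.60 s.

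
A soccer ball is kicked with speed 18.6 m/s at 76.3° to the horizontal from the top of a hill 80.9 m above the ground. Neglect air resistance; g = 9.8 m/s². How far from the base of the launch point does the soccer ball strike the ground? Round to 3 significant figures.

Components: v_x = 18.6 cos 76.3° = 4.405 m/s, v_y = 18.6 sin 76.3° = 18.07 m/s.
Vertical: 0 = 80.9 + 18.07 t − ½(9.8) t² ⇒ 4.900 t² − 18.07 t − 80.9 = 0.
t = [18.07 + √(326.5 + 1586)] / 9.800 = 6.306 s.
Horizontal: R = v_x · t = 4.405 × 6.306 = 27.8 m.

27.8 m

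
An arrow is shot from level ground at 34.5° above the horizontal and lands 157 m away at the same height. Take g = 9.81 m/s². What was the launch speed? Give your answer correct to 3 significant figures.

40.6 m/s

On level ground, R = v₀² sin(2θ) / g, so v₀ = √(R g / sin 2θ).
sin(2 × 34.5°) = 0.9336.
v₀ = √(157 × 9.81 / 0.9336) = √1650 = 40.6 m/s.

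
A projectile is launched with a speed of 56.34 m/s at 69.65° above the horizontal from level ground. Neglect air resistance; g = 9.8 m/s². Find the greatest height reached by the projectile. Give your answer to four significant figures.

Vertical component of launch velocity: v_y = 56.34 sin 69.65° = 52.824 m/s.
At the highest point the vertical velocity is zero, so v_y² = 2 g h_max.
h_max = (52.824)² / (2 × 9.8) = 2790.4 / 19.60 = 142.4 m.

142.4 m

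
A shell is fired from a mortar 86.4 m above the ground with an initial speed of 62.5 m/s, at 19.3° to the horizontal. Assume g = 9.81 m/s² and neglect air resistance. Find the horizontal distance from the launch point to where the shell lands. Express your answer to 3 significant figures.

401 m

Components: v_x = 62.5 cos 19.3° = 58.99 m/s, v_y = 62.5 sin 19.3° = 20.66 m/s.
Vertical: 0 = 86.4 + 20.66 t − ½(9.81) t² ⇒ 4.905 t² − 20.66 t − 86.4 = 0.
t = [20.66 + √(426.8 + 1695)] / 9.810 = 6.802 s.
Horizontal: R = v_x · t = 58.99 × 6.802 = 401 m.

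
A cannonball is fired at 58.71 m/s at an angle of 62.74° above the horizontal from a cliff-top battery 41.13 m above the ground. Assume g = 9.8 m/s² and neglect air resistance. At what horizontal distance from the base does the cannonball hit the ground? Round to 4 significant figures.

Components: v_x = 58.71 cos 62.74° = 26.891 m/s, v_y = 58.71 sin 62.74° = 52.190 m/s.
Vertical: 0 = 41.13 + 52.190 t − ½(9.8) t² ⇒ 4.900 t² − 52.190 t − 41.13 = 0.
t = [52.190 + √(2723.8 + 806.15)] / 9.800 = 11.388 s.
Horizontal: R = v_x · t = 26.891 × 11.388 = 306.2 m.

306.2 m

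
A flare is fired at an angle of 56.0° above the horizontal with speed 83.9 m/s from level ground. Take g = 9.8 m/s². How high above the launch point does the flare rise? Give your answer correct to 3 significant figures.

Vertical component of launch velocity: v_y = 83.9 sin 56.0° = 69.56 m/s.
At the highest point the vertical velocity is zero, so v_y² = 2 g h_max.
h_max = (69.56)² / (2 × 9.8) = 4839 / 19.60 = 247 m.

247 m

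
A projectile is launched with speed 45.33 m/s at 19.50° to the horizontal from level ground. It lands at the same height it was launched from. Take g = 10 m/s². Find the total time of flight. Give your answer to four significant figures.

Vertical component: v_y = 45.33 sin 19.50° = 15.131 m/s.
For a projectile landing at launch height, time of flight is t = 2 v_y / g = 2 × 15.131 / 10 = 3.026 s.

3.026 s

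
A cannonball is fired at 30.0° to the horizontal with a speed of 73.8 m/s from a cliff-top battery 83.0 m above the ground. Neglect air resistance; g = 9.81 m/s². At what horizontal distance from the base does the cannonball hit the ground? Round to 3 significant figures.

Components: v_x = 73.8 cos 30.0° = 63.91 m/s, v_y = 73.8 sin 30.0° = 36.90 m/s.
Vertical: 0 = 83.0 + 36.90 t − ½(9.81) t² ⇒ 4.905 t² − 36.90 t − 83.0 = 0.
t = [36.90 + √(1362 + 1628)] / 9.810 = 9.335 s.
Horizontal: R = v_x · t = 63.91 × 9.335 = 597 m.

597 m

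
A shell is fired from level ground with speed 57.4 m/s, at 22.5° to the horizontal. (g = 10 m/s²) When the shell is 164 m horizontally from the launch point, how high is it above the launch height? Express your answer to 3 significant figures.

20.1 m

v_x = 57.4 cos 22.5° = 53.03 m/s, v_y0 = 57.4 sin 22.5° = 21.97 m/s.
Time to reach x = 164 m: t = x / v_x = 164 / 53.03 = 3.093 s.
y = v_y0 t − ½ g t² = 21.97×3.093 − 5.000×3.093² = 20.1 m.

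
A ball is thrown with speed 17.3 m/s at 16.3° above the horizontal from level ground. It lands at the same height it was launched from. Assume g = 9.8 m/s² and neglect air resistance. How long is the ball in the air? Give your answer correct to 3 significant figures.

Vertical component: v_y = 17.3 sin 16.3° = 4.856 m/s.
For a projectile landing at launch height, time of flight is t = 2 v_y / g = 2 × 4.856 / 9.8 = 0.991 s.

0.991 s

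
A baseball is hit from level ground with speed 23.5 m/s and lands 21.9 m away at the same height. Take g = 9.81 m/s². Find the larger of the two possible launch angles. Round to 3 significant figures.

Level-ground range: R = v₀² sin(2θ)/g ⇒ sin 2θ = R g / v₀² = 21.9×9.81/23.5² = 0.3890.
2θ = arcsin(0.3890) = 22.89° or 180° − 22.89° = 157.11°.
So θ = 11.4° or θ = 78.6°.

78.6°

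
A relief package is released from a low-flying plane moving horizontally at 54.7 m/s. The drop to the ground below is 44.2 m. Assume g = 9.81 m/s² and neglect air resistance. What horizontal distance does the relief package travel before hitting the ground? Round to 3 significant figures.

Initial vertical velocity is zero, so the fall time comes from h = ½ g t²: t = √(2 × 44.2 / 9.81) = 3.002 s.
Horizontal motion is uniform at 54.7 m/s, so x = 54.7 × 3.002 = 164 m.

164 m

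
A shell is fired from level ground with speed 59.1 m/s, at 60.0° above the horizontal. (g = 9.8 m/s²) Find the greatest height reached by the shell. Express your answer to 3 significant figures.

Vertical component of launch velocity: v_y = 59.1 sin 60.0° = 51.18 m/s.
At the highest point the vertical velocity is zero, so v_y² = 2 g h_max.
h_max = (51.18)² / (2 × 9.8) = 2619 / 19.60 = 134 m.

134 m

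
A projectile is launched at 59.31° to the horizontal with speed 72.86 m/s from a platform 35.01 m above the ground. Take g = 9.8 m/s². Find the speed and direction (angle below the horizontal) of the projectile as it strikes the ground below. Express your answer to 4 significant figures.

77.43 m/s at 61.30° below the horizontal

v_x = 72.86 cos 59.31° = 37.187 m/s (constant).
|v_y| at impact = √((62.655)² + 2×9.8×35.01) = 67.911 m/s.
Speed = √(37.187² + 67.911²) = 77.43 m/s; angle = arctan(67.911/37.187) = 61.30° below horizontal.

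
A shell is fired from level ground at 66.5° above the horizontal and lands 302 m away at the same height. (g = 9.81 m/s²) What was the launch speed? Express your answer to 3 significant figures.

On level ground, R = v₀² sin(2θ) / g, so v₀ = √(R g / sin 2θ).
sin(2 × 66.5°) = 0.7314.
v₀ = √(302 × 9.81 / 0.7314) = √4051 = 63.6 m/s.

63.6 m/s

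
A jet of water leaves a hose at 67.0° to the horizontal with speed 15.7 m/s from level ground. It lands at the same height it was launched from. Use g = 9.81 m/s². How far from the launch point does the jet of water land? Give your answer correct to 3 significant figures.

For level ground, R = v₀² sin(2θ) / g.
sin(2 × 67.0°) = sin 134.0° = 0.7193.
R = (15.7)² × 0.7193 / 9.81 = 18.1 m.

18.1 m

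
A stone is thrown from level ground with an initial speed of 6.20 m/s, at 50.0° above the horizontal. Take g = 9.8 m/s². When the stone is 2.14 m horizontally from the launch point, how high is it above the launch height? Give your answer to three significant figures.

v_x = 6.20 cos 50.0° = 3.985 m/s, v_y0 = 6.20 sin 50.0° = 4.749 m/s.
Time to reach x = 2.14 m: t = x / v_x = 2.14 / 3.985 = 0.5370 s.
y = v_y0 t − ½ g t² = 4.749×0.5370 − 4.900×0.5370² = 1.14 m.

1.14 m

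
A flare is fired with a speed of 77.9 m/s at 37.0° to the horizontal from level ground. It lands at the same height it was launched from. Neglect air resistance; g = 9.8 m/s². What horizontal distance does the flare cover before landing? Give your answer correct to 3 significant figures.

595 m

Components: v_x = 77.9 cos 37.0° = 62.21 m/s, v_y = 77.9 sin 37.0° = 46.88 m/s.
Time of flight (same landing height): t = 2 v_y / g = 2 × 46.88 / 9.8 = 9.567 s.
Range: R = v_x · t = 62.21 × 9.567 = 595 m.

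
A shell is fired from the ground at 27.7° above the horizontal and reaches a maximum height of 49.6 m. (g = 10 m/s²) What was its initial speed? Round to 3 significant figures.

67.8 m/s

At maximum height v_y = 0, so (v₀ sin θ)² = 2 g H.
v₀ sin 27.7° = √(2 × 10 × 49.6) = 31.50 m/s.
v₀ = 31.50 / sin 27.7° = 31.50 / 0.4648 = 67.8 m/s.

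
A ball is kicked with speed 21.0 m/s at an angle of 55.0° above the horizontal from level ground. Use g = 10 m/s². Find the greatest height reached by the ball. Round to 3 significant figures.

Vertical component of launch velocity: v_y = 21.0 sin 55.0° = 17.20 m/s.
At the highest point the vertical velocity is zero, so v_y² = 2 g h_max.
h_max = (17.20)² / (2 × 10) = 295.8 / 20.00 = 14.8 m.

14.8 m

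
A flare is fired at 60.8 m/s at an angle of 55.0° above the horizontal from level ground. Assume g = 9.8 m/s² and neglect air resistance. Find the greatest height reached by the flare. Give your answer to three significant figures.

127 m

Vertical component of launch velocity: v_y = 60.8 sin 55.0° = 49.80 m/s.
At the highest point the vertical velocity is zero, so v_y² = 2 g h_max.
h_max = (49.80)² / (2 × 9.8) = 2480 / 19.60 = 127 m.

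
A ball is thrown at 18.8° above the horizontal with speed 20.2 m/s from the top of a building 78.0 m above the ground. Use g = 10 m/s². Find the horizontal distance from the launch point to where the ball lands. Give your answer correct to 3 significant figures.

Components: v_x = 20.2 cos 18.8° = 19.12 m/s, v_y = 20.2 sin 18.8° = 6.510 m/s.
Vertical: 0 = 78.0 + 6.510 t − ½(10) t² ⇒ 5.000 t² − 6.510 t − 78.0 = 0.
t = [6.510 + √(42.38 + 1560)] / 10.00 = 4.654 s.
Horizontal: R = v_x · t = 19.12 × 4.654 = 89.0 m.

89.0 m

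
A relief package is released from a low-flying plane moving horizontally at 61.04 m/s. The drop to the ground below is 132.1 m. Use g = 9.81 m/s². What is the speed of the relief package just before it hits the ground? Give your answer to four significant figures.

79.48 m/s

Fall time: t = √(2 × 132.1 / 9.81) = 5.1896 s.
At impact: v_x = 61.04 m/s (unchanged), v_y = g t = 9.81 × 5.1896 = 50.910 m/s.
Speed = √(v_x² + v_y²) = √(3725.9 + 2591.8) = 79.48 m/s.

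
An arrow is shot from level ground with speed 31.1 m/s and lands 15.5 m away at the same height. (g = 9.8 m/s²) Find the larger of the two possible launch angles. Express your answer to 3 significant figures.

Level-ground range: R = v₀² sin(2θ)/g ⇒ sin 2θ = R g / v₀² = 15.5×9.8/31.1² = 0.1570.
2θ = arcsin(0.1570) = 9.033° or 180° − 9.033° = 170.967°.
So θ = 4.52° or θ = 85.5°.

85.5°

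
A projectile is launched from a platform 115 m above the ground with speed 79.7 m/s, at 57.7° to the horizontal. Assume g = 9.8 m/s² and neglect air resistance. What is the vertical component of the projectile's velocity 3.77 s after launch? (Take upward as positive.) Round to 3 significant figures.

30.4 m/s

Initial vertical component: v_y0 = 79.7 sin 57.7° = 67.37 m/s.
v_y(t) = v_y0 − g t = 67.37 − 9.8 × 3.77 = 30.4 m/s.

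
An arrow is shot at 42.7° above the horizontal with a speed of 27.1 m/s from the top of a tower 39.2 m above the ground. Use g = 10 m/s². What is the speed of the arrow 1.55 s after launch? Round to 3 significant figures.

20.1 m/s

v_x = 27.1 cos 42.7° = 19.92 m/s (constant).
v_y(t) = 27.1 sin 42.7° − g t = 18.38 − 10 × 1.55 = 2.880 m/s.
Speed = √(v_x² + v_y²) = √(396.8 + 8.294) = 20.1 m/s.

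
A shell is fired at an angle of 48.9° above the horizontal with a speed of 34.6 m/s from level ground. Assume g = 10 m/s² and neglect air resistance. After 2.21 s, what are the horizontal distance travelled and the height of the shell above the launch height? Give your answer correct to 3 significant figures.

v_x = 34.6 cos 48.9° = 22.75 m/s; v_y0 = 34.6 sin 48.9° = 26.07 m/s.
x = v_x t = 22.75 × 2.21 = 50.3 m.
y = v_y0 t − ½ g t² = 26.07×2.21 − 5.000×2.21² = 33.2 m.

x = 50.3 m, y = 33.2 m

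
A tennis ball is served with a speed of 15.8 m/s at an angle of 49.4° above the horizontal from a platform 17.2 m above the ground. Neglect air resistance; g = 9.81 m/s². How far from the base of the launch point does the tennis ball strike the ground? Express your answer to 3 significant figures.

35.6 m

Components: v_x = 15.8 cos 49.4° = 10.28 m/s, v_y = 15.8 sin 49.4° = 12.00 m/s.
Vertical: 0 = 17.2 + 12.00 t − ½(9.81) t² ⇒ 4.905 t² − 12.00 t − 17.2 = 0.
t = [12.00 + √(144.0 + 337.5)] / 9.810 = 3.460 s.
Horizontal: R = v_x · t = 10.28 × 3.460 = 35.6 m.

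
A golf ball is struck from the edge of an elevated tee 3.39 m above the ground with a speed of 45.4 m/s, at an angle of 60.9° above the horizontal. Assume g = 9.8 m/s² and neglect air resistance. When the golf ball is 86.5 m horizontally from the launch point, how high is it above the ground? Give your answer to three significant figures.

v_x = 45.4 cos 60.9° = 22.08 m/s, v_y0 = 45.4 sin 60.9° = 39.67 m/s.
Time to reach x = 86.5 m: t = x / v_x = 86.5 / 22.08 = 3.918 s.
y = 3.39 + v_y0 t − ½ g t² = 3.39 + 39.67×3.918 − 4.900×3.918² = 83.6 m.

83.6 m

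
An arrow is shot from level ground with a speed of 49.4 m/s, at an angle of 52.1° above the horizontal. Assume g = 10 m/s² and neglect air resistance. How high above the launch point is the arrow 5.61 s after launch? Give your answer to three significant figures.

61.3 m

v_y0 = 49.4 sin 52.1° = 38.98 m/s.
y(t) = v_y0 t − ½ g t² = 38.98×5.61 − 5.000×5.61² = 61.3 m.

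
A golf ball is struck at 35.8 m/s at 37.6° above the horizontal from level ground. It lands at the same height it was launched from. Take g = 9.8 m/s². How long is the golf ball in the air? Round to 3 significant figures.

4.46 s

Vertical component: v_y = 35.8 sin 37.6° = 21.84 m/s.
For a projectile landing at launch height, time of flight is t = 2 v_y / g = 2 × 21.84 / 9.8 = 4.46 s.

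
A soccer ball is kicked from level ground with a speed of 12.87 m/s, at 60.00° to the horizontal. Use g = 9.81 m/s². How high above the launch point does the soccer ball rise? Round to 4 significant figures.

Vertical component of launch velocity: v_y = 12.87 sin 60.00° = 11.146 m/s.
At the highest point the vertical velocity is zero, so v_y² = 2 g h_max.
h_max = (11.146)² / (2 × 9.81) = 124.23 / 19.62 = 6.332 m.

6.332 m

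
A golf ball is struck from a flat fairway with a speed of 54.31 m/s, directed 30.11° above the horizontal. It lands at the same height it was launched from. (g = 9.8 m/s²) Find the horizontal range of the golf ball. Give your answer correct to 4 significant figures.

For level ground, R = v₀² sin(2θ) / g.
sin(2 × 30.11°) = sin 60.220° = 0.8679.
R = (54.31)² × 0.8679 / 9.8 = 261.2 m.

261.2 m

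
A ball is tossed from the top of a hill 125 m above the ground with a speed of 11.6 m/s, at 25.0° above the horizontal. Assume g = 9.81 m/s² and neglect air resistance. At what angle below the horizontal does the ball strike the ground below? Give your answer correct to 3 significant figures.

78.1°

v_x = 11.6 cos 25.0° = 10.51 m/s.
At impact |v_y| = √(v_y0² + 2 g h) = √(4.902² + 2×9.81×125) = 49.76 m/s.
Angle below horizontal = arctan(|v_y| / v_x) = arctan(49.76 / 10.51) = 78.1°.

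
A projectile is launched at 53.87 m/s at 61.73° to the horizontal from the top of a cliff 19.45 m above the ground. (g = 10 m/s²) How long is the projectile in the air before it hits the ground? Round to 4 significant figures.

Vertical component: v_y = 53.87 sin 61.73° = 47.445 m/s.
Taking up as positive with launch at y = 19.45 m, landing at y = 0: 0 = 19.45 + 47.445 t − ½(10) t².
Solving 5.000 t² − 47.445 t − 19.45 = 0 gives t = [47.445 + √(47.445² + 4·5.000·19.45)] / 10.00 = 9.883 s.

9.883 s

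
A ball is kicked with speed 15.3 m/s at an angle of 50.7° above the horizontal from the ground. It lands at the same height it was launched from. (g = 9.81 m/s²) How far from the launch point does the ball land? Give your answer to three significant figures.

For level ground, R = v₀² sin(2θ) / g.
sin(2 × 50.7°) = sin 101.4° = 0.9803.
R = (15.3)² × 0.9803 / 9.81 = 23.4 m.

23.4 m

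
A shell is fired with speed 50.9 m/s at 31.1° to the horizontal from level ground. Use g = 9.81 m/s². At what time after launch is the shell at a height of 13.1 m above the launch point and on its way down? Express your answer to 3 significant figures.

v_y0 = 50.9 sin 31.1° = 26.29 m/s.
Set y = v_y0 t − ½ g t² = 13.1: 4.905 t² − 26.29 t + 13.1 = 0.
t = [26.29 ± √(691.2 − 257.0)] / 9.81 = (26.29 ± 20.84) / 9.81, giving t = 0.556 s or t = 4.80 s.
On the way down corresponds to the larger root: t = 4.80 s.

4.80 s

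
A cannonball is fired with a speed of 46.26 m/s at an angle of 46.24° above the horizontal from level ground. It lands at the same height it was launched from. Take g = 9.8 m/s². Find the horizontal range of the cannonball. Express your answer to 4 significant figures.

For level ground, R = v₀² sin(2θ) / g.
sin(2 × 46.24°) = sin 92.480° = 0.9991.
R = (46.26)² × 0.9991 / 9.8 = 218.2 m.

218.2 m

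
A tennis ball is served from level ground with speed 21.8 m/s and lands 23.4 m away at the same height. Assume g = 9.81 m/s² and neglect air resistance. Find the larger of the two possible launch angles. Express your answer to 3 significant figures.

Level-ground range: R = v₀² sin(2θ)/g ⇒ sin 2θ = R g / v₀² = 23.4×9.81/21.8² = 0.4830.
2θ = arcsin(0.4830) = 28.88° or 180° − 28.88° = 151.12°.
So θ = 14.4° or θ = 75.6°.

75.6°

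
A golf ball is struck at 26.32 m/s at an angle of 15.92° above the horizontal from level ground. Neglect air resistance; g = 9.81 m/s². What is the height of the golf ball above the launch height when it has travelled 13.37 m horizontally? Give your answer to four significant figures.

2.445 m

v_x = 26.32 cos 15.92° = 25.311 m/s, v_y0 = 26.32 sin 15.92° = 7.2194 m/s.
Time to reach x = 13.37 m: t = x / v_x = 13.37 / 25.311 = 0.52823 s.
y = v_y0 t − ½ g t² = 7.2194×0.52823 − 4.905×0.52823² = 2.445 m.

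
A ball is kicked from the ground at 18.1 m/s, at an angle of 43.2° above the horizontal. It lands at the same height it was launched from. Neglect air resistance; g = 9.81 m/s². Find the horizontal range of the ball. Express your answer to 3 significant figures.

For level ground, R = v₀² sin(2θ) / g.
sin(2 × 43.2°) = sin 86.40° = 0.9980.
R = (18.1)² × 0.9980 / 9.81 = 33.3 m.

33.3 m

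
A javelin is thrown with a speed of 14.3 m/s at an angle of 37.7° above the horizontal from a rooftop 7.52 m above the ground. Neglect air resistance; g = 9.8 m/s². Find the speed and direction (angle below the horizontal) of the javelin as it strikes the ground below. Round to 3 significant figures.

v_x = 14.3 cos 37.7° = 11.31 m/s (constant).
|v_y| at impact = √((8.745)² + 2×9.8×7.52) = 14.96 m/s.
Speed = √(11.31² + 14.96²) = 18.8 m/s; angle = arctan(14.96/11.31) = 52.9° below horizontal.

18.8 m/s at 52.9° below the horizontal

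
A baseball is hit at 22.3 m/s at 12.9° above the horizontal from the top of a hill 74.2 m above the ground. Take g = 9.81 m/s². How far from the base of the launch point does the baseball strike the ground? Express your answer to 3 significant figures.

96.3 m

Components: v_x = 22.3 cos 12.9° = 21.74 m/s, v_y = 22.3 sin 12.9° = 4.978 m/s.
Vertical: 0 = 74.2 + 4.978 t − ½(9.81) t² ⇒ 4.905 t² − 4.978 t − 74.2 = 0.
t = [4.978 + √(24.78 + 1456)] / 9.810 = 4.430 s.
Horizontal: R = v_x · t = 21.74 × 4.430 = 96.3 m.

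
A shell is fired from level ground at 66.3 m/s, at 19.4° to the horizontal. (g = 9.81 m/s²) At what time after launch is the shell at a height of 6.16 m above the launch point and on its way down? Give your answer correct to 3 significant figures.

4.19 s

v_y0 = 66.3 sin 19.4° = 22.02 m/s.
Set y = v_y0 t − ½ g t² = 6.16: 4.905 t² − 22.02 t + 6.16 = 0.
t = [22.02 ± √(484.9 − 120.9)] / 9.81 = (22.02 ± 19.08) / 9.81, giving t = 0.300 s or t = 4.19 s.
On the way down corresponds to the larger root: t = 4.19 s.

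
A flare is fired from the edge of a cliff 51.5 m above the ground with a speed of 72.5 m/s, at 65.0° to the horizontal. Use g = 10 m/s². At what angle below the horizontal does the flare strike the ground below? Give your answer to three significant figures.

v_x = 72.5 cos 65.0° = 30.64 m/s.
At impact |v_y| = √(v_y0² + 2 g h) = √(65.71² + 2×10×51.5) = 73.13 m/s.
Angle below horizontal = arctan(|v_y| / v_x) = arctan(73.13 / 30.64) = 67.3°.

67.3°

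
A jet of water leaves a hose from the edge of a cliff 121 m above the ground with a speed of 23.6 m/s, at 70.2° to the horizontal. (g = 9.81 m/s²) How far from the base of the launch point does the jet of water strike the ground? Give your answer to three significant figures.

61.7 m

Components: v_x = 23.6 cos 70.2° = 7.994 m/s, v_y = 23.6 sin 70.2° = 22.20 m/s.
Vertical: 0 = 121 + 22.20 t − ½(9.81) t² ⇒ 4.905 t² − 22.20 t − 121 = 0.
t = [22.20 + √(492.8 + 2374)] / 9.810 = 7.721 s.
Horizontal: R = v_x · t = 7.994 × 7.721 = 61.7 m.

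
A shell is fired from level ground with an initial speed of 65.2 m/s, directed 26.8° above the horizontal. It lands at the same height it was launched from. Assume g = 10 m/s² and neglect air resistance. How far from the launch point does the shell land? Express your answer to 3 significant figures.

342 m

For level ground, R = v₀² sin(2θ) / g.
sin(2 × 26.8°) = sin 53.60° = 0.8049.
R = (65.2)² × 0.8049 / 10 = 342 m.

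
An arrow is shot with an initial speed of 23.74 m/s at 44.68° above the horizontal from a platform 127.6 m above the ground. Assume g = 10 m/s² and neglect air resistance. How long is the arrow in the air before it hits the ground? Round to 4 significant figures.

6.990 s

Vertical component: v_y = 23.74 sin 44.68° = 16.693 m/s.
Taking up as positive with launch at y = 127.6 m, landing at y = 0: 0 = 127.6 + 16.693 t − ½(10) t².
Solving 5.000 t² − 16.693 t − 127.6 = 0 gives t = [16.693 + √(16.693² + 4·5.000·127.6)] / 10.00 = 6.990 s.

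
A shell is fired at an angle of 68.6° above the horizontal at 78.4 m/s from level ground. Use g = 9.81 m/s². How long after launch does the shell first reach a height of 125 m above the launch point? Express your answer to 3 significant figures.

v_y0 = 78.4 sin 68.6° = 72.99 m/s.
Set y = v_y0 t − ½ g t² = 125: 4.905 t² − 72.99 t + 125 = 0.
t = [72.99 ± √(5328 − 2452)] / 9.81 = (72.99 ± 53.63) / 9.81, giving t = 1.97 s or t = 12.9 s.
The shell is on the way up at the first time, so t = 1.97 s.

1.97 s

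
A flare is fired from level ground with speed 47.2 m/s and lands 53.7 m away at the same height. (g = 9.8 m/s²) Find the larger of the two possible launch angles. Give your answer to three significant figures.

Level-ground range: R = v₀² sin(2θ)/g ⇒ sin 2θ = R g / v₀² = 53.7×9.8/47.2² = 0.2362.
2θ = arcsin(0.2362) = 13.66° or 180° − 13.66° = 166.34°.
So θ = 6.83° or θ = 83.2°.

83.2°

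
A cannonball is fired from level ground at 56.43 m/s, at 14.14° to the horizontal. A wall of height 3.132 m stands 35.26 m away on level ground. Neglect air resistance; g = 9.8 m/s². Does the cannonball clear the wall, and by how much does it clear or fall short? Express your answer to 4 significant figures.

v_x = 56.43 cos 14.14° = 54.720 m/s; v_y0 = 56.43 sin 14.14° = 13.785 m/s.
Time to reach the wall: t = 35.26 / 54.720 = 0.64437 s.
Height at that point: y = 13.785×0.64437 − 4.900×0.64437² = 6.8481 m.
That is 6.8481 − 3.132 = 3.716 m above the top of the wall, so the cannonball clears it.

Yes — it clears the wall by 3.716 m.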